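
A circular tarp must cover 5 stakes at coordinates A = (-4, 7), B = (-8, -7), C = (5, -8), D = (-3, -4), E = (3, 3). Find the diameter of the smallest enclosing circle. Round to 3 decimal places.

By Welzl's lemma the MEC is supported by two points (diametrically opposite) or three points (on a circumcircle).
The minimum enclosing circle is determined by three boundary points: A, B, C.
Their circumcentre is (-32/31, -44/31) with r² = 76585/961.
The farthest remaining point E is at distance² 34394/961 ≤ 76585/961.
Diameter = 2r = 2√(76585/961) ≈ 17.854.

17.854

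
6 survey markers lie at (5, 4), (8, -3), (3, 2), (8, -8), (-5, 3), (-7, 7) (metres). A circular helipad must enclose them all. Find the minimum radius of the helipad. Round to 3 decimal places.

A smallest enclosing disk is always determined by at most three of the input points on its boundary.
The farthest pair is (8, -8)–(-7, 7) with squared distance 450. The circle on this segment as diameter has centre (0.5, -0.5) and r² = 450/4 = 112.5.
Check (5, 4): distance² to centre = 40.5 ≤ 112.5, so it lies inside.
All remaining points lie in this disk, and no smaller disk contains both endpoints, so this is the minimum enclosing circle.
r = √(112.5) ≈ 10.607.

10.607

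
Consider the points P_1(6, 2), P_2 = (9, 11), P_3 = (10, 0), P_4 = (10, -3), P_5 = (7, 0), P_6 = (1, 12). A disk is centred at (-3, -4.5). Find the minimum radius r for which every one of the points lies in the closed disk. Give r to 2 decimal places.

The required radius is the distance from (-3, -4.5) to the farthest point.
Squared distances: 123.25, 384.25, 189.25, 171.25, 120.25, 288.25.
Maximum is 384.25, attained at P_2.
r = √(384.25) ≈ 19.60.

19.60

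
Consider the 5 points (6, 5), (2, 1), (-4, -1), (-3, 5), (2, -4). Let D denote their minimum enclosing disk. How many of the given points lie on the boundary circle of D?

3

By Welzl's lemma the MEC is supported by two points (diametrically opposite) or three points (on a circumcircle).
The minimum enclosing circle is determined by three boundary points: (6, 5), (-4, -1), (2, -4).
Their circumcentre is (25/22, 39/22) with r² = 8245/242.
The farthest remaining point (-3, 5) is at distance² 6661/242 ≤ 8245/242.
The points at distance exactly r from the centre are (6, 5), (-4, -1), (2, -4) — 3 points.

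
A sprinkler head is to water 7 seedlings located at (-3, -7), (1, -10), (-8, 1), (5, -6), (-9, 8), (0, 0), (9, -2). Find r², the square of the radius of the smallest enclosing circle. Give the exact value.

5618/49

The minimum enclosing circle of a finite set is fixed by two of the points (as a diameter) or three (as a circumcircle).
The minimum enclosing circle is determined by three boundary points: (1, -10), (-9, 8), (9, -2).
Their circumcentre is (-10/7, 3/7) with r² = 5618/49.
The farthest remaining point (5, -6) is at distance² 4050/49 ≤ 5618/49.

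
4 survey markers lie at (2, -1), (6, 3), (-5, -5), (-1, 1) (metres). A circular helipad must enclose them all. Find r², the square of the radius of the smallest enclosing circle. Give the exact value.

A smallest enclosing disk is always determined by at most three of the input points on its boundary.
The farthest pair is (6, 3)–(-5, -5) with squared distance 185. The circle on this segment as diameter has centre (0.5, -1) and r² = 185/4 = 46.25.
Check (2, -1): distance² to centre = 2.25 ≤ 46.25, so it lies inside.
All remaining points lie in this disk, and no smaller disk contains both endpoints, so this is the minimum enclosing circle.

46.25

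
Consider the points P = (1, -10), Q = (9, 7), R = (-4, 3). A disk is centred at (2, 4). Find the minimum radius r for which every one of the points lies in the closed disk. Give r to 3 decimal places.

14.036

The required radius is the distance from (2, 4) to the farthest point.
Squared distances: 197, 58, 37.
Maximum is 197, attained at P.
r = √197 ≈ 14.036.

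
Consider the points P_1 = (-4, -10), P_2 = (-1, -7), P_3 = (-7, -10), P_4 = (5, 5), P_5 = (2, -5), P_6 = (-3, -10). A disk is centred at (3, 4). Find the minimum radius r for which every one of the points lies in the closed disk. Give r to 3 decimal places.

The required radius is the distance from (3, 4) to the farthest point.
Squared distances: 245, 137, 296, 5, 82, 232.
Maximum is 296, attained at P_3.
r = √296 ≈ 17.205.

17.205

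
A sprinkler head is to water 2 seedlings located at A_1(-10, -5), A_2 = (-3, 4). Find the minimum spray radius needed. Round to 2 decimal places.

5.70

The smallest circle enclosing two points has them as diameter endpoints.
Centre = midpoint = (-6.5, -0.5); r² = |A_1A_2|²/4 = 130/4 = 32.5.
r = √(32.5) ≈ 5.70.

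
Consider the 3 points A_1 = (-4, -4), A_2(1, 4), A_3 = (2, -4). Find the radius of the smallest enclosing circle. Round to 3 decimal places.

4.754

Side lengths²: A_1A_2² = 89, A_1A_3² = 36, A_2A_3² = 65.
Since A_1A_2² = 89 < 65 + 36 = 101, the triangle is acute, so the smallest enclosing circle is the circumcircle.
Circumcentre = (-1, -0.3125), r² = 22.59765625.
r = √(22.59765625) ≈ 4.754.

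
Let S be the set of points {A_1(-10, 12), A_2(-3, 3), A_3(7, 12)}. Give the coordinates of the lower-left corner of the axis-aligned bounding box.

x-range [-10, 7], y-range [3, 12].
The lower-left corner is (-10, 3).

(-10, 3)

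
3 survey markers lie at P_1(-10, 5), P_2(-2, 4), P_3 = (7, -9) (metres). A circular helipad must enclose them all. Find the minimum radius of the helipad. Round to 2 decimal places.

11.01

Side lengths²: P_1P_2² = 65, P_1P_3² = 485, P_2P_3² = 250.
Since P_1P_3² = 485 ≥ 250 + 65 = 315, the angle opposite P_1P_3 is not acute, so the smallest enclosing circle has P_1P_3 as diameter.
Centre = midpoint of P_1P_3 = (-1.5, -2), r² = 485/4 = 121.25.
r = √(121.25) ≈ 11.01.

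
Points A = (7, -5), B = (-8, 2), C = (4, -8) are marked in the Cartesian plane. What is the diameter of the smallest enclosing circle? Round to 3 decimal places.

Side lengths²: AB² = 274, AC² = 18, BC² = 244.
Since AB² = 274 ≥ 244 + 18 = 262, the angle opposite AB is not acute, so the smallest enclosing circle has AB as diameter.
Centre = midpoint of AB = (-0.5, -1.5), r² = 274/4 = 68.5.
Diameter = 2r = 2√(68.5) ≈ 16.553.

16.553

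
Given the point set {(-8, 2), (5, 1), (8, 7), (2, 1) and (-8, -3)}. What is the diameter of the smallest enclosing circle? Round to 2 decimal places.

18.87

The farthest pair is (8, 7)–(-8, -3) with squared distance 356. The circle on this segment as diameter has centre (0, 2) and r² = 356/4 = 89.
Check (-8, 2): distance² to centre = 64 ≤ 89, so it lies inside.
All remaining points lie in this disk, and no smaller disk contains both endpoints, so this is the minimum enclosing circle.
Diameter = 2r = 2√89 ≈ 18.87.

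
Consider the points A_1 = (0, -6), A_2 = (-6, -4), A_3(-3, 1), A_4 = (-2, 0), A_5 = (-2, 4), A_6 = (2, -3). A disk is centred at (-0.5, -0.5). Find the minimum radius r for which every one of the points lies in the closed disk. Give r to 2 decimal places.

6.52

The required radius is the distance from (-0.5, -0.5) to the farthest point.
Squared distances: 30.5, 42.5, 8.5, 2.5, 22.5, 12.5.
Maximum is 42.5, attained at A_2.
r = √(42.5) ≈ 6.52.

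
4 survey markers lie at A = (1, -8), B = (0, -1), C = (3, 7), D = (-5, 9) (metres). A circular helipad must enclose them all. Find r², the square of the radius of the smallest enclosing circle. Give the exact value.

The farthest pair is A–D with squared distance 325. The circle on this segment as diameter has centre (-2, 0.5) and r² = 325/4 = 81.25.
Check B: distance² to centre = 6.25 ≤ 81.25, so it lies inside.
All remaining points lie in this disk, and no smaller disk contains both endpoints, so this is the minimum enclosing circle.

81.25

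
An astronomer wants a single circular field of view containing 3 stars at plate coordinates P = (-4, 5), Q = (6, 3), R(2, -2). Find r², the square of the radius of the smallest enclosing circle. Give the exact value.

45305/1682

Side lengths²: PQ² = 104, PR² = 85, QR² = 41.
Since PQ² = 104 < 85 + 41 = 126, the triangle is acute, so the smallest enclosing circle is the circumcircle.
Circumcentre = (47/58, 177/58), r² = 45305/1682.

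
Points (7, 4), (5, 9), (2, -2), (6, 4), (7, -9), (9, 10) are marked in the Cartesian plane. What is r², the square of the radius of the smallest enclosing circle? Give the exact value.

91.25

The farthest pair is (7, -9)–(9, 10) with squared distance 365. The circle on this segment as diameter has centre (8, 0.5) and r² = 365/4 = 91.25.
Check (7, 4): distance² to centre = 13.25 ≤ 91.25, so it lies inside.
All remaining points lie in this disk, and no smaller disk contains both endpoints, so this is the minimum enclosing circle.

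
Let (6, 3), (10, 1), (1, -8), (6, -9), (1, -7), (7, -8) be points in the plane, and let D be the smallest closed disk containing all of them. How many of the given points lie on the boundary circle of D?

3

By Welzl's lemma the MEC is supported by two points (diametrically opposite) or three points (on a circumcircle).
The minimum enclosing circle is determined by three boundary points: (6, 3), (10, 1), (1, -8).
Their circumcentre is (16/3, -10/3) with r² = 365/9.
The farthest remaining point (6, -9) is at distance² 293/9 ≤ 365/9.
The points at distance exactly r from the centre are (6, 3), (10, 1), (1, -8) — 3 points.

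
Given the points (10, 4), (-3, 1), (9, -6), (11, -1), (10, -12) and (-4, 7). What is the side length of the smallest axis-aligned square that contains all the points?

The bounding box has width 15 and height 19.
An axis-aligned square enclosing the set must have side ≥ max(width, height).
So the minimum side is max(15, 19) = 19.

19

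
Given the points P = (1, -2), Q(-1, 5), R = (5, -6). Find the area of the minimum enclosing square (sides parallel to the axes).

121

The bounding box has width 6 and height 11.
An axis-aligned square enclosing the set must have side ≥ max(width, height).
So the minimum side is max(6, 11) = 11.
Area = 11² = 121.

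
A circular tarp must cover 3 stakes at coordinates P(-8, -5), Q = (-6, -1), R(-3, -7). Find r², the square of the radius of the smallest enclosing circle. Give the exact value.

Side lengths²: PQ² = 20, PR² = 29, QR² = 45.
Since QR² = 45 < 29 + 20 = 49, the triangle is acute, so the smallest enclosing circle is the circumcircle.
Circumcentre = (-4.75, -4.125), r² = 11.328125.

11.328125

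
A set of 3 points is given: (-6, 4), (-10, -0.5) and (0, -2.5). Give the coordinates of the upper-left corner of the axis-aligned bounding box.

(-10, 4)

x-range [-10, 0], y-range [-2.5, 4].
The upper-left corner is (-10, 4).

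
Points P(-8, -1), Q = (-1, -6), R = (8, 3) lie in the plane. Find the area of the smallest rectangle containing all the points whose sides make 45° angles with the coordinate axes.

120

In coordinates u = x + y, v = x − y the rectangle is axis-aligned; the map (x,y)→(u,v) scales areas by 2.
u-values: -9, -7, 11; range = 11 − (-9) = 20.
v-values: -7, 5, 5; range = 5 − (-7) = 12.
Area = (20 × 12) / 2 = 120.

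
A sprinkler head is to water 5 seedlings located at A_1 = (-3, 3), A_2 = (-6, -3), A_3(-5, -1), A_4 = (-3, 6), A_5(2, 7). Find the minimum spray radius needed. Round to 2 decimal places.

The farthest pair is A_2–A_5 with squared distance 164. The circle on this segment as diameter has centre (-2, 2) and r² = 164/4 = 41.
Check A_1: distance² to centre = 2 ≤ 41, so it lies inside.
All remaining points lie in this disk, and no smaller disk contains both endpoints, so this is the minimum enclosing circle.
r = √41 ≈ 6.40.

6.40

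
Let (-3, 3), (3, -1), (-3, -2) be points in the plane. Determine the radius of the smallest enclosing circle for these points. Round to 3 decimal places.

Call the three points A, B, C in the order given.
Side lengths²: AB² = 52, AC² = 25, BC² = 37.
Since AB² = 52 < 37 + 25 = 62, the triangle is acute, so the smallest enclosing circle is the circumcircle.
Circumcentre = (-1/3, 0.5), r² = 481/36.
r = √(481/36) ≈ 3.655.

3.655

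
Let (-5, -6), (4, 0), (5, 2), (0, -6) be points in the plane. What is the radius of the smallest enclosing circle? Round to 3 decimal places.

The farthest pair is (-5, -6)–(5, 2) with squared distance 164. The circle on this segment as diameter has centre (0, -2) and r² = 164/4 = 41.
Check (4, 0): distance² to centre = 20 ≤ 41, so it lies inside.
All remaining points lie in this disk, and no smaller disk contains both endpoints, so this is the minimum enclosing circle.
r = √41 ≈ 6.403.

6.403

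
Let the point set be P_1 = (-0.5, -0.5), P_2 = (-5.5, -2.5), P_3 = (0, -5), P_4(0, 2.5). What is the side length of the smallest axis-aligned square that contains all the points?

7.5

The bounding box has width 5.5 and height 7.5.
An axis-aligned square enclosing the set must have side ≥ max(width, height).
So the minimum side is max(5.5, 7.5) = 7.5.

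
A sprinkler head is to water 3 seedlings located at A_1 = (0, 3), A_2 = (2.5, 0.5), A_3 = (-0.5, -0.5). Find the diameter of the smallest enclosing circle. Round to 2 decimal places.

3.95

Side lengths²: A_1A_2² = 12.5, A_1A_3² = 12.5, A_2A_3² = 10.
Since A_1A_3² = 12.5 < 12.5 + 10 = 22.5, the triangle is acute, so the smallest enclosing circle is the circumcircle.
Circumcentre = (0.625, 1.125), r² = 3.90625.
Diameter = 2r = 2√(3.90625) ≈ 3.95.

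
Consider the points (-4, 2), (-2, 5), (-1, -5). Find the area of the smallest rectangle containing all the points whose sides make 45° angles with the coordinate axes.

49.5

In coordinates u = x + y, v = x − y the rectangle is axis-aligned; the map (x,y)→(u,v) scales areas by 2.
u-values: -2, 3, -6; range = 3 − (-6) = 9.
v-values: -6, -7, 4; range = 4 − (-7) = 11.
Area = (9 × 11) / 2 = 49.5.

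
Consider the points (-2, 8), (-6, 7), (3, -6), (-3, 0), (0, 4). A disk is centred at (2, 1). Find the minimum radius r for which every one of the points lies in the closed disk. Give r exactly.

The required radius is the distance from (2, 1) to the farthest point.
Squared distances: 65, 100, 50, 26, 13.
Maximum is 100, attained at (-6, 7).
r = √100 = 10.

10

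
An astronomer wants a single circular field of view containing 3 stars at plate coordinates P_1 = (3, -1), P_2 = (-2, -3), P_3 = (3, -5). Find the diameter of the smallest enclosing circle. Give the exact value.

Side lengths²: P_1P_2² = 29, P_1P_3² = 16, P_2P_3² = 29.
Since P_2P_3² = 29 < 29 + 16 = 45, the triangle is acute, so the smallest enclosing circle is the circumcircle.
Circumcentre = (0.9, -3), r² = 8.41.
Diameter = 2r = 2√(8.41) = 5.8.

5.8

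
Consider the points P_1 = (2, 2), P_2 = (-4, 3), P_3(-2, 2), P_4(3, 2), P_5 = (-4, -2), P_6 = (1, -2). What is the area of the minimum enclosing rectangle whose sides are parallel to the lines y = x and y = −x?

In coordinates u = x + y, v = x − y the rectangle is axis-aligned; the map (x,y)→(u,v) scales areas by 2.
u-values: 4, -1, 0, 5, -6, -1; range = 5 − (-6) = 11.
v-values: 0, -7, -4, 1, -2, 3; range = 3 − (-7) = 10.
Area = (11 × 10) / 2 = 55.

55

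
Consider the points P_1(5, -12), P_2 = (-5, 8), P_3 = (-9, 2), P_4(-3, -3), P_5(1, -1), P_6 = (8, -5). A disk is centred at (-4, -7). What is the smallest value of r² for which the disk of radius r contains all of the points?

The required radius is the distance from (-4, -7) to the farthest point.
Squared distances: 106, 226, 106, 17, 61, 148.
Maximum is 226, attained at P_2.

226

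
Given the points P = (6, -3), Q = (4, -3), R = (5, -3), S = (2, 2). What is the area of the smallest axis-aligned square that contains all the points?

The bounding box has width 4 and height 5.
An axis-aligned square enclosing the set must have side ≥ max(width, height).
So the minimum side is max(4, 5) = 5.
Area = 5² = 25.

25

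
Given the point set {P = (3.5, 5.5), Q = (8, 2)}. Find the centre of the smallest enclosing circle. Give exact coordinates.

The smallest circle enclosing two points has them as diameter endpoints.
Centre = midpoint = (5.75, 3.75); r² = |PQ|²/4 = 32.5/4 = 8.125.
Centre = (5.75, 3.75).

(5.75, 3.75)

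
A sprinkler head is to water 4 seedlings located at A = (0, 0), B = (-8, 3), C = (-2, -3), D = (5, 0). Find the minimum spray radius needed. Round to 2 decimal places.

6.67

The minimum enclosing circle of a finite set is fixed by two of the points (as a diameter) or three (as a circumcircle).
The farthest pair is B–D with squared distance 178. The circle on this segment as diameter has centre (-1.5, 1.5) and r² = 178/4 = 44.5.
Check A: distance² to centre = 4.5 ≤ 44.5, so it lies inside.
All remaining points lie in this disk, and no smaller disk contains both endpoints, so this is the minimum enclosing circle.
r = √(44.5) ≈ 6.67.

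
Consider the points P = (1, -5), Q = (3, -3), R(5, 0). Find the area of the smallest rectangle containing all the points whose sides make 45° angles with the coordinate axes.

In coordinates u = x + y, v = x − y the rectangle is axis-aligned; the map (x,y)→(u,v) scales areas by 2.
u-values: -4, 0, 5; range = 5 − (-4) = 9.
v-values: 6, 6, 5; range = 6 − 5 = 1.
Area = (9 × 1) / 2 = 4.5.

4.5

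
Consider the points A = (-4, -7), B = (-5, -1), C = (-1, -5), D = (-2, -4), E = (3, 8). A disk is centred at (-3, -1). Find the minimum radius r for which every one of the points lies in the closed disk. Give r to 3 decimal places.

The required radius is the distance from (-3, -1) to the farthest point.
Squared distances: 37, 4, 20, 10, 117.
Maximum is 117, attained at E.
r = √117 ≈ 10.817.

10.817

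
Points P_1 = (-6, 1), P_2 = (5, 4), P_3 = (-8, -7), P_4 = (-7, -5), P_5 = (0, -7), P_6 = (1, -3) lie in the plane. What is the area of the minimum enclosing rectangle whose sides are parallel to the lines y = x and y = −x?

168

In coordinates u = x + y, v = x − y the rectangle is axis-aligned; the map (x,y)→(u,v) scales areas by 2.
u-values: -5, 9, -15, -12, -7, -2; range = 9 − (-15) = 24.
v-values: -7, 1, -1, -2, 7, 4; range = 7 − (-7) = 14.
Area = (24 × 14) / 2 = 168.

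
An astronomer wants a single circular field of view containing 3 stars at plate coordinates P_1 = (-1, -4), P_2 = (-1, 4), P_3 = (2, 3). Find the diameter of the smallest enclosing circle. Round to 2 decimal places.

8.03

Side lengths²: P_1P_2² = 64, P_1P_3² = 58, P_2P_3² = 10.
Since P_1P_2² = 64 < 58 + 10 = 68, the triangle is acute, so the smallest enclosing circle is the circumcircle.
Circumcentre = (-2/3, 0), r² = 145/9.
Diameter = 2r = 2√(145/9) ≈ 8.03.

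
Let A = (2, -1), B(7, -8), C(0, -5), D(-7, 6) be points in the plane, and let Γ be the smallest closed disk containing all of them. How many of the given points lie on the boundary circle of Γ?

The farthest pair is B–D with squared distance 392. The circle on this segment as diameter has centre (0, -1) and r² = 392/4 = 98.
Check A: distance² to centre = 4 ≤ 98, so it lies inside.
All remaining points lie in this disk, and no smaller disk contains both endpoints, so this is the minimum enclosing circle.
The points at distance exactly r from the centre are B, D — 2 points.

2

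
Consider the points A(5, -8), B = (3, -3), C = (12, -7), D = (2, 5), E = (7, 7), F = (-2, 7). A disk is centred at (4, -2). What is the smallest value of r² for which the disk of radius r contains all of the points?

117

The required radius is the distance from (4, -2) to the farthest point.
Squared distances: 37, 2, 89, 53, 90, 117.
Maximum is 117, attained at F.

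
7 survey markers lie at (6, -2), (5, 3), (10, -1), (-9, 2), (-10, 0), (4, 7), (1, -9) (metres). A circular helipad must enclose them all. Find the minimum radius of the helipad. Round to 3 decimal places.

The farthest pair is (10, -1)–(-10, 0) with squared distance 401. The circle on this segment as diameter has centre (0, -0.5) and r² = 401/4 = 100.25.
Check (6, -2): distance² to centre = 38.25 ≤ 100.25, so it lies inside.
All remaining points lie in this disk, and no smaller disk contains both endpoints, so this is the minimum enclosing circle.
r = √(100.25) ≈ 10.012.

10.012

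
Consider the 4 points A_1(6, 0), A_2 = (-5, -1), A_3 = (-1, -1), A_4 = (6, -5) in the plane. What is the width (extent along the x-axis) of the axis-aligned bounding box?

max x = 6, min x = -5, so width = 11.

11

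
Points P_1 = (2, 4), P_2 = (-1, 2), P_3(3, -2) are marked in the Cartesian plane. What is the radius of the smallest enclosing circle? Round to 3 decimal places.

Side lengths²: P_1P_2² = 13, P_1P_3² = 37, P_2P_3² = 32.
Since P_1P_3² = 37 < 32 + 13 = 45, the triangle is acute, so the smallest enclosing circle is the circumcircle.
Circumcentre = (1.9, 0.9), r² = 9.62.
r = √(9.62) ≈ 3.102.

3.102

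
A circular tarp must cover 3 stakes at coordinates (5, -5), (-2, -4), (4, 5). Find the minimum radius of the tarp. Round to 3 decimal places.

5.570

Call the three points A, B, C in the order given.
Side lengths²: AB² = 50, AC² = 101, BC² = 117.
Since BC² = 117 < 101 + 50 = 151, the triangle is acute, so the smallest enclosing circle is the circumcircle.
Circumcentre = (97/46, -11/46), r² = 32825/1058.
r = √(32825/1058) ≈ 5.570.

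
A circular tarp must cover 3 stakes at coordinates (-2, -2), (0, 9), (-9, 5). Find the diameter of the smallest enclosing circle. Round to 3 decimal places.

Call the three points A, B, C in the order given.
Side lengths²: AB² = 125, AC² = 98, BC² = 97.
Since AB² = 125 < 98 + 97 = 195, the triangle is acute, so the smallest enclosing circle is the circumcircle.
Circumcentre = (-81/26, 101/26), r² = 12125/338.
Diameter = 2r = 2√(12125/338) ≈ 11.979.

11.979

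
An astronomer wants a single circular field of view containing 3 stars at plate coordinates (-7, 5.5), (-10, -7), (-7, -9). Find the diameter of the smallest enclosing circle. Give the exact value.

Call the three points A, B, C in the order given.
Side lengths²: AB² = 165.25, AC² = 210.25, BC² = 13.
Since AC² = 210.25 ≥ 165.25 + 13 = 178.25, the angle opposite AC is not acute, so the smallest enclosing circle has AC as diameter.
Centre = midpoint of AC = (-7, -1.75), r² = 210.25/4 = 52.5625.
Diameter = 2r = 2√(52.5625) = 14.5.

14.5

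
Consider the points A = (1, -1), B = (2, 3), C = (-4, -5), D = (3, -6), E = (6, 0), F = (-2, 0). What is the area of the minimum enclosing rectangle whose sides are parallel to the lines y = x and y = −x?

In coordinates u = x + y, v = x − y the rectangle is axis-aligned; the map (x,y)→(u,v) scales areas by 2.
u-values: 0, 5, -9, -3, 6, -2; range = 6 − (-9) = 15.
v-values: 2, -1, 1, 9, 6, -2; range = 9 − (-2) = 11.
Area = (15 × 11) / 2 = 82.5.

82.5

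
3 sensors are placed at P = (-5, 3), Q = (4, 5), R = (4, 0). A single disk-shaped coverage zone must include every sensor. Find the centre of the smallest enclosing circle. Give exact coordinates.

Side lengths²: PQ² = 85, PR² = 90, QR² = 25.
Since PR² = 90 < 85 + 25 = 110, the triangle is acute, so the smallest enclosing circle is the circumcircle.
Circumcentre = (-1/6, 2.5), r² = 425/18.
Centre = (-1/6, 2.5).

(-1/6, 2.5)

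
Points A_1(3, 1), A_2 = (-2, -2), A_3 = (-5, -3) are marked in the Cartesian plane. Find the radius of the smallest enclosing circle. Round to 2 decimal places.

Side lengths²: A_1A_2² = 34, A_1A_3² = 80, A_2A_3² = 10.
Since A_1A_3² = 80 ≥ 34 + 10 = 44, the angle opposite A_1A_3 is not acute, so the smallest enclosing circle has A_1A_3 as diameter.
Centre = midpoint of A_1A_3 = (-1, -1), r² = 80/4 = 20.
r = √20 ≈ 4.47.

4.47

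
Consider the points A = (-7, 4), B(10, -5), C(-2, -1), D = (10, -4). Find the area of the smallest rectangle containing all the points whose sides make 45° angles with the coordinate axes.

In coordinates u = x + y, v = x − y the rectangle is axis-aligned; the map (x,y)→(u,v) scales areas by 2.
u-values: -3, 5, -3, 6; range = 6 − (-3) = 9.
v-values: -11, 15, -1, 14; range = 15 − (-11) = 26.
Area = (9 × 26) / 2 = 117.

117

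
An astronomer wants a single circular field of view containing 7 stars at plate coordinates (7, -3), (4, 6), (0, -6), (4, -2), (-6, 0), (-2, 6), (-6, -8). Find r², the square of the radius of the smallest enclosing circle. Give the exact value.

74

By Welzl's lemma the MEC is supported by two points (diametrically opposite) or three points (on a circumcircle).
The farthest pair is (4, 6)–(-6, -8) with squared distance 296. The circle on this segment as diameter has centre (-1, -1) and r² = 296/4 = 74.
Check (7, -3): distance² to centre = 68 ≤ 74, so it lies inside.
All remaining points lie in this disk, and no smaller disk contains both endpoints, so this is the minimum enclosing circle.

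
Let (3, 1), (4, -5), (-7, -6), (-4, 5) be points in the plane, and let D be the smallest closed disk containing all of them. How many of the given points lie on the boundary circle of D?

3

A smallest enclosing disk is always determined by at most three of the input points on its boundary.
The minimum enclosing circle is determined by three boundary points: (4, -5), (-7, -6), (-4, 5).
Their circumcentre is (-110/59, -88/59) with r² = 162565/3481.
The farthest remaining point (3, 1) is at distance² 103978/3481 ≤ 162565/3481.
The points at distance exactly r from the centre are (4, -5), (-7, -6), (-4, 5) — 3 points.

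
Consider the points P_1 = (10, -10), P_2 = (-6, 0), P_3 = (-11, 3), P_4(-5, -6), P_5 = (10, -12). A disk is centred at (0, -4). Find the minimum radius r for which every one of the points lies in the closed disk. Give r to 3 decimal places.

The required radius is the distance from (0, -4) to the farthest point.
Squared distances: 136, 52, 170, 29, 164.
Maximum is 170, attained at P_3.
r = √170 ≈ 13.038.

13.038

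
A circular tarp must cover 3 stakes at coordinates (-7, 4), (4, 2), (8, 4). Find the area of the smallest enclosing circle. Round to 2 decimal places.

176.71

Call the three points A, B, C in the order given.
Side lengths²: AB² = 125, AC² = 225, BC² = 20.
Since AC² = 225 ≥ 125 + 20 = 145, the angle opposite AC is not acute, so the smallest enclosing circle has AC as diameter.
Centre = midpoint of AC = (0.5, 4), r² = 225/4 = 56.25.
Area = π·r² = π·56.25 ≈ 176.71.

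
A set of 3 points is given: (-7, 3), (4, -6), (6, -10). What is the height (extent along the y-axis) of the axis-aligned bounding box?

13

max y = 3, min y = -10, so height = 13.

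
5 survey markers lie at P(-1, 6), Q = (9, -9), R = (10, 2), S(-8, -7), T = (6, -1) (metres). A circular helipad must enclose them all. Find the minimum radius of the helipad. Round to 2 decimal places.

A smallest enclosing disk is always determined by at most three of the input points on its boundary.
The minimum enclosing circle is determined by three boundary points: Q, R, S.
Their circumcentre is (47/42, -115/42) with r² = 89365/882.
The farthest remaining point P is at distance² 71305/882 ≤ 89365/882.
r = √(89365/882) ≈ 10.07.

10.07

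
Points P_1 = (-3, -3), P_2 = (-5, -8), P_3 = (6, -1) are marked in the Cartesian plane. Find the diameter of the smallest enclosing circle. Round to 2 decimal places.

13.04

Side lengths²: P_1P_2² = 29, P_1P_3² = 85, P_2P_3² = 170.
Since P_2P_3² = 170 ≥ 85 + 29 = 114, the angle opposite P_2P_3 is not acute, so the smallest enclosing circle has P_2P_3 as diameter.
Centre = midpoint of P_2P_3 = (0.5, -4.5), r² = 170/4 = 42.5.
Diameter = 2r = 2√(42.5) ≈ 13.04.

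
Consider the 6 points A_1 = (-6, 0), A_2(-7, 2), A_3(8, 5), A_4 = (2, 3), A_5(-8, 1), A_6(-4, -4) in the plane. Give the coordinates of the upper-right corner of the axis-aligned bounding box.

x-range [-8, 8], y-range [-4, 5].
The upper-right corner is (8, 5).

(8, 5)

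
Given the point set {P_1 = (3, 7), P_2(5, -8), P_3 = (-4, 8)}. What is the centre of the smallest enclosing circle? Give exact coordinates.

(0.5, 0)

Side lengths²: P_1P_2² = 229, P_1P_3² = 50, P_2P_3² = 337.
Since P_2P_3² = 337 ≥ 229 + 50 = 279, the angle opposite P_2P_3 is not acute, so the smallest enclosing circle has P_2P_3 as diameter.
Centre = midpoint of P_2P_3 = (0.5, 0), r² = 337/4 = 84.25.
Centre = (0.5, 0).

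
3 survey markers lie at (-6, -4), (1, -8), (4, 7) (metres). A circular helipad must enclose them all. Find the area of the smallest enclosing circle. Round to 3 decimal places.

192.859

Call the three points A, B, C in the order given.
Side lengths²: AB² = 65, AC² = 221, BC² = 234.
Since BC² = 234 < 221 + 65 = 286, the triangle is acute, so the smallest enclosing circle is the circumcircle.
Circumcentre = (5/6, -1/6), r² = 1105/18.
Area = π·r² = π·1105/18 ≈ 192.859.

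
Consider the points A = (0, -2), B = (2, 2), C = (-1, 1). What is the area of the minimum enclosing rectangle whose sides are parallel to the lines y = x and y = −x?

In coordinates u = x + y, v = x − y the rectangle is axis-aligned; the map (x,y)→(u,v) scales areas by 2.
u-values: -2, 4, 0; range = 4 − (-2) = 6.
v-values: 2, 0, -2; range = 2 − (-2) = 4.
Area = (6 × 4) / 2 = 12.

12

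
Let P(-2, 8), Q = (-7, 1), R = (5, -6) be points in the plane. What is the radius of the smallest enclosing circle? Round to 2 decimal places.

7.86

Side lengths²: PQ² = 74, PR² = 245, QR² = 193.
Since PR² = 245 < 193 + 74 = 267, the triangle is acute, so the smallest enclosing circle is the circumcircle.
Circumcentre = (29/34, 23/34), r² = 35705/578.
r = √(35705/578) ≈ 7.86.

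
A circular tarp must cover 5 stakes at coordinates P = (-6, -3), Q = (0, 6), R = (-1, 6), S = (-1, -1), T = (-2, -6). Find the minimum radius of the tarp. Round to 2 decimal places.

6.08

A smallest enclosing disk is always determined by at most three of the input points on its boundary.
The farthest pair is Q–T with squared distance 148. The circle on this segment as diameter has centre (-1, 0) and r² = 148/4 = 37.
Check P: distance² to centre = 34 ≤ 37, so it lies inside.
All remaining points lie in this disk, and no smaller disk contains both endpoints, so this is the minimum enclosing circle.
r = √37 ≈ 6.08.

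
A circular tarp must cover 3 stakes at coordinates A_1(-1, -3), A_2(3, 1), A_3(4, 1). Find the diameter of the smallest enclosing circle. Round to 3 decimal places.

6.403

Side lengths²: A_1A_2² = 32, A_1A_3² = 41, A_2A_3² = 1.
Since A_1A_3² = 41 ≥ 32 + 1 = 33, the angle opposite A_1A_3 is not acute, so the smallest enclosing circle has A_1A_3 as diameter.
Centre = midpoint of A_1A_3 = (1.5, -1), r² = 41/4 = 10.25.
Diameter = 2r = 2√(10.25) ≈ 6.403.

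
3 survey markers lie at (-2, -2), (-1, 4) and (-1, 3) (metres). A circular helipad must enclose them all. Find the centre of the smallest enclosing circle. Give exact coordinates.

(-1.5, 1)

Call the three points A, B, C in the order given.
Side lengths²: AB² = 37, AC² = 26, BC² = 1.
Since AB² = 37 ≥ 26 + 1 = 27, the angle opposite AB is not acute, so the smallest enclosing circle has AB as diameter.
Centre = midpoint of AB = (-1.5, 1), r² = 37/4 = 9.25.
Centre = (-1.5, 1).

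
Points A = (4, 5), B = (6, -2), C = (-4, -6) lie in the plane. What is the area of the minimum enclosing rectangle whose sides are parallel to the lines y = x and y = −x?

85.5

In coordinates u = x + y, v = x − y the rectangle is axis-aligned; the map (x,y)→(u,v) scales areas by 2.
u-values: 9, 4, -10; range = 9 − (-10) = 19.
v-values: -1, 8, 2; range = 8 − (-1) = 9.
Area = (19 × 9) / 2 = 85.5.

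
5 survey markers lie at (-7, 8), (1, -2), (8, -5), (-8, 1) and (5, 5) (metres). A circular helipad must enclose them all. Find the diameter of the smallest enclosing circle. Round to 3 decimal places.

19.849

By Welzl's lemma the MEC is supported by two points (diametrically opposite) or three points (on a circumcircle).
The farthest pair is (-7, 8)–(8, -5) with squared distance 394. The circle on this segment as diameter has centre (0.5, 1.5) and r² = 394/4 = 98.5.
Check (1, -2): distance² to centre = 12.5 ≤ 98.5, so it lies inside.
All remaining points lie in this disk, and no smaller disk contains both endpoints, so this is the minimum enclosing circle.
Diameter = 2r = 2√(98.5) ≈ 19.849.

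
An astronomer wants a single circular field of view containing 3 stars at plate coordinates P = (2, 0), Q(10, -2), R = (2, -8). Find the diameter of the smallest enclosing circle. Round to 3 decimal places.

10.308

Side lengths²: PQ² = 68, PR² = 64, QR² = 100.
Since QR² = 100 < 68 + 64 = 132, the triangle is acute, so the smallest enclosing circle is the circumcircle.
Circumcentre = (5.25, -4), r² = 26.5625.
Diameter = 2r = 2√(26.5625) ≈ 10.308.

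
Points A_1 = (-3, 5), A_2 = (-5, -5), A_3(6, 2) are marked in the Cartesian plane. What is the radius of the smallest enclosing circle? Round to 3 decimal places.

Side lengths²: A_1A_2² = 104, A_1A_3² = 90, A_2A_3² = 170.
Since A_2A_3² = 170 < 104 + 90 = 194, the triangle is acute, so the smallest enclosing circle is the circumcircle.
Circumcentre = (0.0625, -0.8125), r² = 43.1640625.
r = √(43.1640625) ≈ 6.570.

6.570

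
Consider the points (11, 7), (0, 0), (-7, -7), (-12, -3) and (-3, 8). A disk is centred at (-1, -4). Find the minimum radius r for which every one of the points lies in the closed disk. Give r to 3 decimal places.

The required radius is the distance from (-1, -4) to the farthest point.
Squared distances: 265, 17, 45, 122, 148.
Maximum is 265, attained at (11, 7).
r = √265 ≈ 16.279.

16.279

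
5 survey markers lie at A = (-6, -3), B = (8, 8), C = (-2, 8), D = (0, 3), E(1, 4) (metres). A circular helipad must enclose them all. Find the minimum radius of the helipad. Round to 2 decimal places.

The farthest pair is A–B with squared distance 317. The circle on this segment as diameter has centre (1, 2.5) and r² = 317/4 = 79.25.
Check C: distance² to centre = 39.25 ≤ 79.25, so it lies inside.
All remaining points lie in this disk, and no smaller disk contains both endpoints, so this is the minimum enclosing circle.
r = √(79.25) ≈ 8.90.

8.90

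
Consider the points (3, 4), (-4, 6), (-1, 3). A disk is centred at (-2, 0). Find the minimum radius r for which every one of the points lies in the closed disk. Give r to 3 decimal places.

The required radius is the distance from (-2, 0) to the farthest point.
Squared distances: 41, 40, 10.
Maximum is 41, attained at (3, 4).
r = √41 ≈ 6.403.

6.403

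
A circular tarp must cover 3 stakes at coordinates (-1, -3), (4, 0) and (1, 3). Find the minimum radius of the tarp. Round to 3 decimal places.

Call the three points A, B, C in the order given.
Side lengths²: AB² = 34, AC² = 40, BC² = 18.
Since AC² = 40 < 34 + 18 = 52, the triangle is acute, so the smallest enclosing circle is the circumcircle.
Circumcentre = (0.75, -0.25), r² = 10.625.
r = √(10.625) ≈ 3.260.

3.260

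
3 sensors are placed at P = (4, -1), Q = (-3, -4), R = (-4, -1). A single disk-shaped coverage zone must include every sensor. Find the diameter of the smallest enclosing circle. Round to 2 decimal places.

Side lengths²: PQ² = 58, PR² = 64, QR² = 10.
Since PR² = 64 < 58 + 10 = 68, the triangle is acute, so the smallest enclosing circle is the circumcircle.
Circumcentre = (0, -4/3), r² = 145/9.
Diameter = 2r = 2√(145/9) ≈ 8.03.

8.03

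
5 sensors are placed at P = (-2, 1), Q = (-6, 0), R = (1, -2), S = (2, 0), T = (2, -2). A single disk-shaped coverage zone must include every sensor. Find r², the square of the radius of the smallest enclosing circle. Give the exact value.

The farthest pair is Q–T with squared distance 68. The circle on this segment as diameter has centre (-2, -1) and r² = 68/4 = 17.
Check P: distance² to centre = 4 ≤ 17, so it lies inside.
All remaining points lie in this disk, and no smaller disk contains both endpoints, so this is the minimum enclosing circle.

17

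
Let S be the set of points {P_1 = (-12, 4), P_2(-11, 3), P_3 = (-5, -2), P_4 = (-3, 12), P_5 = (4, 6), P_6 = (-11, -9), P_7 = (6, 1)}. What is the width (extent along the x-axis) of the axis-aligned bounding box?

max x = 6, min x = -12, so width = 18.

18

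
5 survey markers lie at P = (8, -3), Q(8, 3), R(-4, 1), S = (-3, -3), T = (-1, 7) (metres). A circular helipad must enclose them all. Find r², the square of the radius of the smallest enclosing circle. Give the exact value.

A smallest enclosing disk is always determined by at most three of the input points on its boundary.
The minimum enclosing circle is determined by three boundary points: P, S, T.
Their circumcentre is (2.5, 1.1) with r² = 47.06.
The farthest remaining point R is at distance² 42.26 ≤ 47.06.

47.06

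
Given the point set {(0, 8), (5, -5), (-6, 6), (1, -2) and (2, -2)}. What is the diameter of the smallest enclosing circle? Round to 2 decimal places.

15.56

The minimum enclosing circle of a finite set is fixed by two of the points (as a diameter) or three (as a circumcircle).
The farthest pair is (5, -5)–(-6, 6) with squared distance 242. The circle on this segment as diameter has centre (-0.5, 0.5) and r² = 242/4 = 60.5.
Check (0, 8): distance² to centre = 56.5 ≤ 60.5, so it lies inside.
All remaining points lie in this disk, and no smaller disk contains both endpoints, so this is the minimum enclosing circle.
Diameter = 2r = 2√(60.5) ≈ 15.56.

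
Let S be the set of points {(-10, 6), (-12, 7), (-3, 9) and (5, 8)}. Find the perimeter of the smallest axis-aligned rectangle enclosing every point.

Width = max x − min x = 5 − (-12) = 17.
Height = max y − min y = 9 − 6 = 3.
Perimeter = 2(17 + 3) = 40.

40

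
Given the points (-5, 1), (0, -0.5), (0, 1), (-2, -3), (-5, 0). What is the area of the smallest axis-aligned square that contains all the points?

The bounding box has width 5 and height 4.
An axis-aligned square enclosing the set must have side ≥ max(width, height).
So the minimum side is max(5, 4) = 5.
Area = 5² = 25.

25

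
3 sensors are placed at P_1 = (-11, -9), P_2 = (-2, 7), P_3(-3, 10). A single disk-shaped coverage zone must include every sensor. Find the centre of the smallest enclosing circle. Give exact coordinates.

(-7, 0.5)

Side lengths²: P_1P_2² = 337, P_1P_3² = 425, P_2P_3² = 10.
Since P_1P_3² = 425 ≥ 337 + 10 = 347, the angle opposite P_1P_3 is not acute, so the smallest enclosing circle has P_1P_3 as diameter.
Centre = midpoint of P_1P_3 = (-7, 0.5), r² = 425/4 = 106.25.
Centre = (-7, 0.5).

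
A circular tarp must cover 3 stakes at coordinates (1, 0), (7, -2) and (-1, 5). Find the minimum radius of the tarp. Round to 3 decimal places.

5.315

Call the three points A, B, C in the order given.
Side lengths²: AB² = 40, AC² = 29, BC² = 113.
Since BC² = 113 ≥ 40 + 29 = 69, the angle opposite BC is not acute, so the smallest enclosing circle has BC as diameter.
Centre = midpoint of BC = (3, 1.5), r² = 113/4 = 28.25.
r = √(28.25) ≈ 5.315.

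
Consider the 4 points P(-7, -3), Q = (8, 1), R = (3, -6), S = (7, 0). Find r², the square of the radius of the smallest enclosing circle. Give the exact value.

By Welzl's lemma the MEC is supported by two points (diametrically opposite) or three points (on a circumcircle).
The farthest pair is P–Q with squared distance 241. The circle on this segment as diameter has centre (0.5, -1) and r² = 241/4 = 60.25.
Check R: distance² to centre = 31.25 ≤ 60.25, so it lies inside.
All remaining points lie in this disk, and no smaller disk contains both endpoints, so this is the minimum enclosing circle.

60.25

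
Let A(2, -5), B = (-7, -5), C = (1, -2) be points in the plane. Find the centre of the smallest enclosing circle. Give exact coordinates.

Side lengths²: AB² = 81, AC² = 10, BC² = 73.
Since AB² = 81 < 73 + 10 = 83, the triangle is acute, so the smallest enclosing circle is the circumcircle.
Circumcentre = (-2.5, -29/6), r² = 365/18.
Centre = (-2.5, -29/6).

(-2.5, -29/6)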